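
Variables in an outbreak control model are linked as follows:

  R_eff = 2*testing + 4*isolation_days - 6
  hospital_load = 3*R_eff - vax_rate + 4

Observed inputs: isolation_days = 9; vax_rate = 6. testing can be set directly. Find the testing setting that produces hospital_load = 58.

testing = -5

Substituting into the R_eff equation gives R_eff = 2*testing + 30.
This gives hospital_load = 6*testing + 88.
Solve 6*testing + 88 = 58: testing = (58 - 88) / 6 = -5.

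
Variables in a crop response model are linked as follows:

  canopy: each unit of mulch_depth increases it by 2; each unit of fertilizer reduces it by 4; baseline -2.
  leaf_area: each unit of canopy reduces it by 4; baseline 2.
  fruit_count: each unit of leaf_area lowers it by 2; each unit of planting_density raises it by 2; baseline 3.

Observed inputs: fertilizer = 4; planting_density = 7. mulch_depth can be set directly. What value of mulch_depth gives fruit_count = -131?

mulch_depth = 0

Substituting into the canopy equation gives canopy = 2*mulch_depth - 18.
Substituting into the leaf_area equation gives leaf_area = -8*mulch_depth + 74.
fruit_count becomes 16*mulch_depth - 131.
Solve 16*mulch_depth - 131 = -131: mulch_depth = (-131 + 131) / 16 = 0.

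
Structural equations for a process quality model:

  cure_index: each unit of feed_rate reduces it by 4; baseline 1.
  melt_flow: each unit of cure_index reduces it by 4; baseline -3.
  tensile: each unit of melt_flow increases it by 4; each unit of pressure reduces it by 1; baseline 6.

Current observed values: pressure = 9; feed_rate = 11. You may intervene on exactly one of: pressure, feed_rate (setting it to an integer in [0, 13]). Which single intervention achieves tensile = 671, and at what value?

set pressure = 11

Intervening on pressure: with other inputs at their observed values, tensile = -pressure + 682. Solving for 671 gives pressure = 11, within [0, 13].
Intervening on feed_rate: tensile = 64*feed_rate - 31. Reaching 671 requires feed_rate = 351/32, not an integer.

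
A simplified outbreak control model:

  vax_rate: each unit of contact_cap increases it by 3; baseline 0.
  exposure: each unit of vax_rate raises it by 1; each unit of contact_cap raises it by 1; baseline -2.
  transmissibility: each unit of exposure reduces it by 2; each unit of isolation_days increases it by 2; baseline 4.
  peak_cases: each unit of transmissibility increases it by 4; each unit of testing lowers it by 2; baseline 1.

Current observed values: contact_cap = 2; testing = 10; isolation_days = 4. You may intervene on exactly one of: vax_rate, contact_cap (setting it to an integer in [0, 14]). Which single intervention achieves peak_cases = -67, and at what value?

set vax_rate = 12

Intervening on vax_rate: with other inputs at their observed values, peak_cases = -8*vax_rate + 29. Solving for -67 gives vax_rate = 12, within [0, 14].
Intervening on contact_cap: peak_cases = -32*contact_cap + 45. Reaching -67 requires contact_cap = 7/2, not an integer.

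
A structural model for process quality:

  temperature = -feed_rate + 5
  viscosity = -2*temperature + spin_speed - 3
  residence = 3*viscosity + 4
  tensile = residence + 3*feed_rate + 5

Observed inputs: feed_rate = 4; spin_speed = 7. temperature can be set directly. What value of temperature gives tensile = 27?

Intervening on temperature fixes its value directly, overriding its dependence on feed_rate.
Substituting into the viscosity equation gives viscosity = -2*temperature + 4.
Substituting into the residence equation gives residence = -6*temperature + 16.
Substituting into the tensile equation gives tensile = -6*temperature + 33.
Solve -6*temperature + 33 = 27: temperature = (27 - 33) / -6 = 1.

temperature = 1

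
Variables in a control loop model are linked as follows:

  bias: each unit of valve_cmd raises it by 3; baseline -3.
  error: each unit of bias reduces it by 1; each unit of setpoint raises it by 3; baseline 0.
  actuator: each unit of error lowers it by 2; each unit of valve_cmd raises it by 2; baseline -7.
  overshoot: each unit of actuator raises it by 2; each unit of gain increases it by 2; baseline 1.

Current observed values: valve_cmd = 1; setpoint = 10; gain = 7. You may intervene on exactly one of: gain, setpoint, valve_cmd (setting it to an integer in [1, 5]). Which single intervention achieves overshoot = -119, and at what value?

set gain = 5

Intervening on gain: with other inputs at their observed values, overshoot = 2*gain - 129. Solving for -119 gives gain = 5, within [1, 5].
Intervening on setpoint: overshoot = -12*setpoint + 5. Reaching -119 requires setpoint = 31/3, not an integer.
Intervening on valve_cmd: overshoot = 16*valve_cmd - 131. Reaching -119 requires valve_cmd = 3/4, not an integer.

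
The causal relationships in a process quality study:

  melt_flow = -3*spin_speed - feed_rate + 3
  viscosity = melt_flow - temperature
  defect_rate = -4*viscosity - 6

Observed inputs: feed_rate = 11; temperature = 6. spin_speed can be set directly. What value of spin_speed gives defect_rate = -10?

Substituting into the melt_flow equation gives melt_flow = -3*spin_speed - 8.
Substituting into the viscosity equation gives viscosity = -3*spin_speed - 14.
This gives defect_rate = 12*spin_speed + 50.
Solve 12*spin_speed + 50 = -10: spin_speed = (-10 - 50) / 12 = -5.

spin_speed = -5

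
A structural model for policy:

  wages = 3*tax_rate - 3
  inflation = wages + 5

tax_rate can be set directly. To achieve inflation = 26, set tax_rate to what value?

tax_rate = 8

Substituting into the inflation equation gives inflation = 3*tax_rate + 2.
Solve 3*tax_rate + 2 = 26: tax_rate = (26 - 2) / 3 = 8.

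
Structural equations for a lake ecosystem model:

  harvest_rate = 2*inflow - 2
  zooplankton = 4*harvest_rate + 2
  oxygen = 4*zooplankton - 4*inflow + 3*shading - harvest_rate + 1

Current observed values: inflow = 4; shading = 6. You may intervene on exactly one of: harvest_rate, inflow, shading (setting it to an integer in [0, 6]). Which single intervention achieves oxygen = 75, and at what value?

Intervening on harvest_rate: oxygen = 15*harvest_rate + 11. Reaching 75 requires harvest_rate = 64/15, not an integer.
Intervening on inflow: with other inputs at their observed values, oxygen = 26*inflow - 3. Solving for 75 gives inflow = 3, within [0, 6].
Intervening on shading: oxygen = 3*shading + 83. Reaching 75 requires shading = -8/3, not an integer.

set inflow = 3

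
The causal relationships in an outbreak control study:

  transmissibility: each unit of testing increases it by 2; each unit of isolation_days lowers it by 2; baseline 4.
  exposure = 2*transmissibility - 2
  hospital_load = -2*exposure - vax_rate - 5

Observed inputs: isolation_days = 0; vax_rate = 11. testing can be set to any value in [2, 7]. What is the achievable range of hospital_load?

Substituting into the transmissibility equation gives transmissibility = 2*testing + 4.
Substituting into the exposure equation gives exposure = 4*testing + 6.
Substituting into the hospital_load equation gives hospital_load = -8*testing - 28.
Linear in testing, so extremes are at the endpoints: testing = 2 gives hospital_load = -44; testing = 7 gives hospital_load = -84.

-84 to -44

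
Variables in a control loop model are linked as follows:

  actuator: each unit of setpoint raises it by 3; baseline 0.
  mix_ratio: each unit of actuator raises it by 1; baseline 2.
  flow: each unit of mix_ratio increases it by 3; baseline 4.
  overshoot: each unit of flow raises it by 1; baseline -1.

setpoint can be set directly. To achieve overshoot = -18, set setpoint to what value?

Substituting into the mix_ratio equation gives mix_ratio = 3*setpoint + 2.
flow becomes 9*setpoint + 10.
overshoot becomes 9*setpoint + 9.
Solve 9*setpoint + 9 = -18: setpoint = (-18 - 9) / 9 = -3.

setpoint = -3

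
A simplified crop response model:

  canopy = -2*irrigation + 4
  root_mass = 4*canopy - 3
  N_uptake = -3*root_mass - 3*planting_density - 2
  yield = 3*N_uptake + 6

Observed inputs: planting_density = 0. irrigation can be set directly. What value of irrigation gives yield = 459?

irrigation = 8

Substituting into the root_mass equation gives root_mass = -8*irrigation + 13.
Substituting into the N_uptake equation gives N_uptake = 24*irrigation - 41.
So yield = 72*irrigation - 117.
Solve 72*irrigation - 117 = 459: irrigation = (459 + 117) / 72 = 8.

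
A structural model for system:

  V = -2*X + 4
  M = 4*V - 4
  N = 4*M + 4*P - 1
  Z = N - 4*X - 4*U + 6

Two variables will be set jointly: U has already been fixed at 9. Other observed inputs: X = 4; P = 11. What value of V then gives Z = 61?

With U held at 9:
Intervening on V fixes its value directly, overriding its dependence on X.
Substituting into the N equation gives N = 16*V + 27.
Z becomes 16*V - 19.
Solve 16*V - 19 = 61: V = (61 + 19) / 16 = 5.

V = 5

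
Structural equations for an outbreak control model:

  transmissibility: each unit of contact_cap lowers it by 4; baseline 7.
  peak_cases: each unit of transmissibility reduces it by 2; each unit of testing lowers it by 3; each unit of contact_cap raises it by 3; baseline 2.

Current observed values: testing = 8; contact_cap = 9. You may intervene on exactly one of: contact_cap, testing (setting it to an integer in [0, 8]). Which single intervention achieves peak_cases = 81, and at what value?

Intervening on contact_cap: peak_cases = 11*contact_cap - 36. Reaching 81 requires contact_cap = 117/11, not an integer.
Intervening on testing: with other inputs at their observed values, peak_cases = -3*testing + 87. Solving for 81 gives testing = 2, within [0, 8].

set testing = 2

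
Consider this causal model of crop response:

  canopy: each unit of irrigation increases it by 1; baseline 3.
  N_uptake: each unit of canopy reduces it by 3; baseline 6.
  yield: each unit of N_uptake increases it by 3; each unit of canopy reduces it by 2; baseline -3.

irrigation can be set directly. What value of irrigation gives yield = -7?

Substituting into the N_uptake equation gives N_uptake = -3*irrigation - 3.
So yield = -11*irrigation - 18.
Solve -11*irrigation - 18 = -7: irrigation = (-7 + 18) / -11 = -1.

irrigation = -1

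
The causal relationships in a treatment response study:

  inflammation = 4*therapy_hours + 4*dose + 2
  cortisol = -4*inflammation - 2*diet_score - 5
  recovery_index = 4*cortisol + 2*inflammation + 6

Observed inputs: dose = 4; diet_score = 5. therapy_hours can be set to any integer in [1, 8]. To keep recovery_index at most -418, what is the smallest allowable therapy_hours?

therapy_hours = 2

Substituting into the inflammation equation gives inflammation = 4*therapy_hours + 18.
Substituting into the cortisol equation gives cortisol = -16*therapy_hours - 87.
So recovery_index = -56*therapy_hours - 306.
Require -56*therapy_hours - 306 ≤ -418, so therapy_hours ≥ 2.
The smallest integer in [1, 8] satisfying this is 2.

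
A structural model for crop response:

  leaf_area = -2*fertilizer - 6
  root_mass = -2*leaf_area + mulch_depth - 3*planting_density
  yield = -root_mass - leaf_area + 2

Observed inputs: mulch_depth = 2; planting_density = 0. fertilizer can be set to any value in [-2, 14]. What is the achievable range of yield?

-34 to -2

Substituting into the root_mass equation gives root_mass = 4*fertilizer + 14.
yield becomes -2*fertilizer - 6.
Linear in fertilizer, so extremes are at the endpoints: fertilizer = -2 gives yield = -2; fertilizer = 14 gives yield = -34.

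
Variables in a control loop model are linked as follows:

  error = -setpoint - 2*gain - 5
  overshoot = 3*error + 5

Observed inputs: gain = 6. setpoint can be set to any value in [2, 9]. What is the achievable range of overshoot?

-73 to -52

Substituting into the error equation gives error = -setpoint - 17.
Substituting into the overshoot equation gives overshoot = -3*setpoint - 46.
Linear in setpoint, so extremes are at the endpoints: setpoint = 2 gives overshoot = -52; setpoint = 9 gives overshoot = -73.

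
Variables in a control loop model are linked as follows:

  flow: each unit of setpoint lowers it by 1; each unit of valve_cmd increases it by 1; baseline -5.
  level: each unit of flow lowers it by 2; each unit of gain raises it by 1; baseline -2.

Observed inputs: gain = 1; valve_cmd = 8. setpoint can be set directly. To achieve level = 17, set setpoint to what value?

Substituting into the flow equation gives flow = -setpoint + 3.
So level = 2*setpoint - 7.
Solve 2*setpoint - 7 = 17: setpoint = (17 + 7) / 2 = 12.

setpoint = 12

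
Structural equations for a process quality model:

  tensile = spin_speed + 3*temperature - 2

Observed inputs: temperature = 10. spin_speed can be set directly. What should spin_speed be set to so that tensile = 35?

Substituting into the tensile equation gives tensile = spin_speed + 28.
Solve spin_speed + 28 = 35: spin_speed = (35 - 28) / 1 = 7.

spin_speed = 7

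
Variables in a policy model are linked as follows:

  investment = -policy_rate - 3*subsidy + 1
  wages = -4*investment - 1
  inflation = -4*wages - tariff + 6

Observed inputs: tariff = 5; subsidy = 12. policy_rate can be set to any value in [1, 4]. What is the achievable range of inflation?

-619 to -571

Substituting into the investment equation gives investment = -policy_rate - 35.
So wages = 4*policy_rate + 139.
inflation becomes -16*policy_rate - 555.
Linear in policy_rate, so extremes are at the endpoints: policy_rate = 1 gives inflation = -571; policy_rate = 4 gives inflation = -619.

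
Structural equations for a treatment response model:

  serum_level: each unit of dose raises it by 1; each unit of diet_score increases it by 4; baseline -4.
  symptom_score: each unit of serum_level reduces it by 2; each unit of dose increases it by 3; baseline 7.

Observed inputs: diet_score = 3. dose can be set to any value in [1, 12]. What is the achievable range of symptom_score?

Substituting into the serum_level equation gives serum_level = dose + 8.
This gives symptom_score = dose - 9.
Linear in dose, so extremes are at the endpoints: dose = 1 gives symptom_score = -8; dose = 12 gives symptom_score = 3.

-8 to 3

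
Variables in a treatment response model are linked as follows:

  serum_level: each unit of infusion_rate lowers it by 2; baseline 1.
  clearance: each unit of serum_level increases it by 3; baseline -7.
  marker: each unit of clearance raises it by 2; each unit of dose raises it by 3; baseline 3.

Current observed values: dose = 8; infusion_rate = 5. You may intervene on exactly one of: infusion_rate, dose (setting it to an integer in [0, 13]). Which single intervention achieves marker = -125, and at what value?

Intervening on infusion_rate: with other inputs at their observed values, marker = -12*infusion_rate + 19. Solving for -125 gives infusion_rate = 12, within [0, 13].
Intervening on dose: marker = 3*dose - 65. Reaching -125 requires dose = -20, outside [0, 13].

set infusion_rate = 12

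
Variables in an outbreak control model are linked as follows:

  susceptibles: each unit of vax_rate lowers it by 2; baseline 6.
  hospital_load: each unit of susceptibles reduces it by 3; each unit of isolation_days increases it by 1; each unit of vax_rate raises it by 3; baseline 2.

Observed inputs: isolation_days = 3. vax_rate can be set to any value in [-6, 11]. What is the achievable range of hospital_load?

-67 to 86

Substituting into the hospital_load equation gives hospital_load = 9*vax_rate - 13.
Linear in vax_rate, so extremes are at the endpoints: vax_rate = -6 gives hospital_load = -67; vax_rate = 11 gives hospital_load = 86.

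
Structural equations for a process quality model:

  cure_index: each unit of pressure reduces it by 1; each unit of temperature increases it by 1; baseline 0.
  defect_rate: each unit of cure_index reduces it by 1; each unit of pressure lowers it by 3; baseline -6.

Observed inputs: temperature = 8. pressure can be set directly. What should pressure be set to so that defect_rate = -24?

Substituting into the cure_index equation gives cure_index = -pressure + 8.
This gives defect_rate = -2*pressure - 14.
Solve -2*pressure - 14 = -24: pressure = (-24 + 14) / -2 = 5.

pressure = 5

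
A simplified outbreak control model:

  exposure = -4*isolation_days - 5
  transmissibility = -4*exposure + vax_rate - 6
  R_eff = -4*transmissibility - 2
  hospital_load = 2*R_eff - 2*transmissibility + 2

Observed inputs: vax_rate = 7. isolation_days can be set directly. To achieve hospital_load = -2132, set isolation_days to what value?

Substituting into the transmissibility equation gives transmissibility = 16*isolation_days + 21.
So R_eff = -64*isolation_days - 86.
Substituting into the hospital_load equation gives hospital_load = -160*isolation_days - 212.
Solve -160*isolation_days - 212 = -2132: isolation_days = (-2132 + 212) / -160 = 12.

isolation_days = 12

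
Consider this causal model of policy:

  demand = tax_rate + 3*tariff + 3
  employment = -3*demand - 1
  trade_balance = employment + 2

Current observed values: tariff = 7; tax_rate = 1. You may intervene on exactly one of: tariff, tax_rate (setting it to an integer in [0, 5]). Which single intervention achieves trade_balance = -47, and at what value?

set tariff = 4

Intervening on tariff: with other inputs at their observed values, trade_balance = -9*tariff - 11. Solving for -47 gives tariff = 4, within [0, 5].
Intervening on tax_rate: trade_balance = -3*tax_rate - 71. Reaching -47 requires tax_rate = -8, outside [0, 5].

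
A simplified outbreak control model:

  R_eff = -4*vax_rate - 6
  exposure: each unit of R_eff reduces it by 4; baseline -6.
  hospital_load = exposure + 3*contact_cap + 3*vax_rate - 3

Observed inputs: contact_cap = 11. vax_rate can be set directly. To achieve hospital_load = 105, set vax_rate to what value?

vax_rate = 3

Substituting into the exposure equation gives exposure = 16*vax_rate + 18.
So hospital_load = 19*vax_rate + 48.
Solve 19*vax_rate + 48 = 105: vax_rate = (105 - 48) / 19 = 3.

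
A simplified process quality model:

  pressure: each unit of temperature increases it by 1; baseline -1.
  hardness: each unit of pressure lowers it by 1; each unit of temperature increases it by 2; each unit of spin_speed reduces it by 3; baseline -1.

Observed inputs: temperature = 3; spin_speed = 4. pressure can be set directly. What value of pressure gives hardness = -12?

pressure = 5

Intervening on pressure fixes its value directly, overriding its dependence on temperature.
Substituting into the hardness equation gives hardness = -pressure - 7.
Solve -pressure - 7 = -12: pressure = (-12 + 7) / -1 = 5.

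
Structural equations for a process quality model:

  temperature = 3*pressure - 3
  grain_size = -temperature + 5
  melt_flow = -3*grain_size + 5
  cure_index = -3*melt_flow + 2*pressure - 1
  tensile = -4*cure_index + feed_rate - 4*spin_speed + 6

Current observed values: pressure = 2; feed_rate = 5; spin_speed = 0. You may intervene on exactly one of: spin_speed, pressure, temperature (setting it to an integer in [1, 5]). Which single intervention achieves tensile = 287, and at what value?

Intervening on spin_speed: tensile = -4*spin_speed - 13. Reaching 287 requires spin_speed = -75, outside [1, 5].
Intervening on pressure: with other inputs at their observed values, tensile = 100*pressure - 213. Solving for 287 gives pressure = 5, within [1, 5].
Intervening on temperature: tensile = 36*temperature - 121. Reaching 287 requires temperature = 34/3, not an integer.

set pressure = 5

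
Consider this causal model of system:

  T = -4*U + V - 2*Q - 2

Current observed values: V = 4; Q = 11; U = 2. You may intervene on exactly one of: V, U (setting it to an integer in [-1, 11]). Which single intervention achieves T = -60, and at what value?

Intervening on V: T = V - 32. Reaching -60 requires V = -28, outside [-1, 11].
Intervening on U: with other inputs at their observed values, T = -4*U - 20. Solving for -60 gives U = 10, within [-1, 11].

set U = 10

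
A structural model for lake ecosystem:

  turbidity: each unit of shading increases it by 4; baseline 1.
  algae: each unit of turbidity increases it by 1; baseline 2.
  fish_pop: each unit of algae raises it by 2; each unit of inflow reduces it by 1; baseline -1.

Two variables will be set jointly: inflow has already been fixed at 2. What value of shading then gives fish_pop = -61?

With inflow held at 2:
Substituting into the algae equation gives algae = 4*shading + 3.
Substituting into the fish_pop equation gives fish_pop = 8*shading + 3.
Solve 8*shading + 3 = -61: shading = (-61 - 3) / 8 = -8.

shading = -8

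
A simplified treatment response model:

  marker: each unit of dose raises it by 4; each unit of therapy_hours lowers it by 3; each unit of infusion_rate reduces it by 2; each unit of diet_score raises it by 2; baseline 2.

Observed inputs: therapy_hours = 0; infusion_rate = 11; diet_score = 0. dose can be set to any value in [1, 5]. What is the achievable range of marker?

-16 to 0

Substituting into the marker equation gives marker = 4*dose - 20.
Linear in dose, so extremes are at the endpoints: dose = 1 gives marker = -16; dose = 5 gives marker = 0.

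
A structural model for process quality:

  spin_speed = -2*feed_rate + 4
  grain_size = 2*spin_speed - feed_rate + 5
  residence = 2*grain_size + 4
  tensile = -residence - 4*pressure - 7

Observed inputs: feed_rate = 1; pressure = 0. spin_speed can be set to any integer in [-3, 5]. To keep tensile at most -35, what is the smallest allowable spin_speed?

spin_speed = 4

Intervening on spin_speed fixes its value directly, overriding its dependence on feed_rate.
Substituting into the grain_size equation gives grain_size = 2*spin_speed + 4.
Substituting into the residence equation gives residence = 4*spin_speed + 12.
Substituting into the tensile equation gives tensile = -4*spin_speed - 19.
Require -4*spin_speed - 19 ≤ -35, so spin_speed ≥ 4.
The smallest integer in [-3, 5] satisfying this is 4.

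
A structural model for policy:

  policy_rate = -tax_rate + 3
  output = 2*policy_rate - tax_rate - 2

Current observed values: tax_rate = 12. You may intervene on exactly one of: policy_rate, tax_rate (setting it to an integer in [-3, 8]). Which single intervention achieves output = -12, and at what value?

set policy_rate = 1

Intervening on policy_rate: with other inputs at their observed values, output = 2*policy_rate - 14. Solving for -12 gives policy_rate = 1, within [-3, 8].
Intervening on tax_rate: output = -3*tax_rate + 4. Reaching -12 requires tax_rate = 16/3, not an integer.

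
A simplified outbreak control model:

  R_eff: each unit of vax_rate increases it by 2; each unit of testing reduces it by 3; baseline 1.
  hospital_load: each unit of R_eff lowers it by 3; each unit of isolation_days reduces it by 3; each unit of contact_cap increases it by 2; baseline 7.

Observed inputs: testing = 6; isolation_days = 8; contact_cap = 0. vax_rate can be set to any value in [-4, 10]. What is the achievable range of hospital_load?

-26 to 58

Substituting into the R_eff equation gives R_eff = 2*vax_rate - 17.
Substituting into the hospital_load equation gives hospital_load = -6*vax_rate + 34.
Linear in vax_rate, so extremes are at the endpoints: vax_rate = -4 gives hospital_load = 58; vax_rate = 10 gives hospital_load = -26.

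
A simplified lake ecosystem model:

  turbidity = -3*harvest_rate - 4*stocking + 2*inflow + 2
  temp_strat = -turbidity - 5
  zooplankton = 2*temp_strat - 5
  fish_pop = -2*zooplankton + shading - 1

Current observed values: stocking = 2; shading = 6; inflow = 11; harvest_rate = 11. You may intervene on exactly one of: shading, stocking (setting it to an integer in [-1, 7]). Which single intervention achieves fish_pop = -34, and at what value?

Intervening on shading: with other inputs at their observed values, fish_pop = shading - 39. Solving for -34 gives shading = 5, within [-1, 7].
Intervening on stocking: fish_pop = -16*stocking - 1. Reaching -34 requires stocking = 33/16, not an integer.

set shading = 5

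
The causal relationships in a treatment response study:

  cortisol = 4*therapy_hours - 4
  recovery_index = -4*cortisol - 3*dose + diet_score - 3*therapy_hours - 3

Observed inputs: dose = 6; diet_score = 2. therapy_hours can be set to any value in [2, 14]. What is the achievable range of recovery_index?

Substituting into the recovery_index equation gives recovery_index = -19*therapy_hours - 3.
Linear in therapy_hours, so extremes are at the endpoints: therapy_hours = 2 gives recovery_index = -41; therapy_hours = 14 gives recovery_index = -269.

-269 to -41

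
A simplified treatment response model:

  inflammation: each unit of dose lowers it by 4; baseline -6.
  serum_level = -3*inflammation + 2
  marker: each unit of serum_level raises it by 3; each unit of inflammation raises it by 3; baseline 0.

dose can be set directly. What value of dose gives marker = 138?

dose = 4

Substituting into the serum_level equation gives serum_level = 12*dose + 20.
So marker = 24*dose + 42.
Solve 24*dose + 42 = 138: dose = (138 - 42) / 24 = 4.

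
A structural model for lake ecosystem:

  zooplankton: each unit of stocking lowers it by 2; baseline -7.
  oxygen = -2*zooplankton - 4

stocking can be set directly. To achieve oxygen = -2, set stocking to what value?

Substituting into the oxygen equation gives oxygen = 4*stocking + 10.
Solve 4*stocking + 10 = -2: stocking = (-2 - 10) / 4 = -3.

stocking = -3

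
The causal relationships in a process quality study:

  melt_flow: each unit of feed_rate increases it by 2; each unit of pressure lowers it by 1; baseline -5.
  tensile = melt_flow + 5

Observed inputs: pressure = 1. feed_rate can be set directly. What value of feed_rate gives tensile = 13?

Substituting into the melt_flow equation gives melt_flow = 2*feed_rate - 6.
Substituting into the tensile equation gives tensile = 2*feed_rate - 1.
Solve 2*feed_rate - 1 = 13: feed_rate = (13 + 1) / 2 = 7.

feed_rate = 7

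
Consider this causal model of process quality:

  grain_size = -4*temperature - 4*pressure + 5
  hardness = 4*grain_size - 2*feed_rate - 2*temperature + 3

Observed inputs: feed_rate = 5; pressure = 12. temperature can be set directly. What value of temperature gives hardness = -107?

temperature = -4

Substituting into the grain_size equation gives grain_size = -4*temperature - 43.
So hardness = -18*temperature - 179.
Solve -18*temperature - 179 = -107: temperature = (-107 + 179) / -18 = -4.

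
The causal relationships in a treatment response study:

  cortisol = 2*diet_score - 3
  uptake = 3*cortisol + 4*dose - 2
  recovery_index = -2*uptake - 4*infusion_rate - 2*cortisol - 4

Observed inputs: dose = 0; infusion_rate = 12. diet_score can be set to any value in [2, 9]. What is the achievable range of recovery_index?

Substituting into the uptake equation gives uptake = 6*diet_score - 11.
recovery_index becomes -16*diet_score - 24.
Linear in diet_score, so extremes are at the endpoints: diet_score = 2 gives recovery_index = -56; diet_score = 9 gives recovery_index = -168.

-168 to -56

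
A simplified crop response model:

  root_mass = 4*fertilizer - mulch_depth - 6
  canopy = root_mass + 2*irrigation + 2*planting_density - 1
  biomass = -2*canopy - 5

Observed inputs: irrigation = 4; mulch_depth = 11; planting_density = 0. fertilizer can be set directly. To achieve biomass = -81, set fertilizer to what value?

Substituting into the root_mass equation gives root_mass = 4*fertilizer - 17.
canopy becomes 4*fertilizer - 10.
biomass becomes -8*fertilizer + 15.
Solve -8*fertilizer + 15 = -81: fertilizer = (-81 - 15) / -8 = 12.

fertilizer = 12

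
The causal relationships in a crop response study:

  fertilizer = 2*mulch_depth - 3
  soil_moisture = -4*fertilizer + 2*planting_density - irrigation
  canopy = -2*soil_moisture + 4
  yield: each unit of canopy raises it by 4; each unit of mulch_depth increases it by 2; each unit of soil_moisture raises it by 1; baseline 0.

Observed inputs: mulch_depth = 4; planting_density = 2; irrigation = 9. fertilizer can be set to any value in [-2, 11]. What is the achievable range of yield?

3 to 367

Intervening on fertilizer fixes its value directly, overriding its dependence on mulch_depth.
Substituting into the soil_moisture equation gives soil_moisture = -4*fertilizer - 5.
So canopy = 8*fertilizer + 14.
So yield = 28*fertilizer + 59.
Linear in fertilizer, so extremes are at the endpoints: fertilizer = -2 gives yield = 3; fertilizer = 11 gives yield = 367.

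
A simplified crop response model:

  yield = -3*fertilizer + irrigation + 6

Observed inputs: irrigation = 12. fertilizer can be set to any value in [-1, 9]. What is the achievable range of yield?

-9 to 21

Substituting into the yield equation gives yield = -3*fertilizer + 18.
Linear in fertilizer, so extremes are at the endpoints: fertilizer = -1 gives yield = 21; fertilizer = 9 gives yield = -9.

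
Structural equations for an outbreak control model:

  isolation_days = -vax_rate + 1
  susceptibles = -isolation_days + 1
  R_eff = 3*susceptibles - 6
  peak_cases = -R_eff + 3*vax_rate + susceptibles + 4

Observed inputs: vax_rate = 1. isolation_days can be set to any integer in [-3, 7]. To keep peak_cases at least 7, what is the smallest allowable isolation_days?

Intervening on isolation_days fixes its value directly, overriding its dependence on vax_rate.
Substituting into the R_eff equation gives R_eff = -3*isolation_days - 3.
Substituting into the peak_cases equation gives peak_cases = 2*isolation_days + 11.
Require 2*isolation_days + 11 ≥ 7, so isolation_days ≥ -2.
The smallest integer in [-3, 7] satisfying this is -2.

isolation_days = -2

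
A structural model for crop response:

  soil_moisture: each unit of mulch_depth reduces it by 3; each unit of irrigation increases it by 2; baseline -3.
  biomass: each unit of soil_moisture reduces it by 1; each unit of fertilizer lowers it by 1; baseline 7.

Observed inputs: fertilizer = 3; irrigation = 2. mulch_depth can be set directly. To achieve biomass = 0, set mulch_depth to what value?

Substituting into the soil_moisture equation gives soil_moisture = -3*mulch_depth + 1.
This gives biomass = 3*mulch_depth + 3.
Solve 3*mulch_depth + 3 = 0: mulch_depth = (0 - 3) / 3 = -1.

mulch_depth = -1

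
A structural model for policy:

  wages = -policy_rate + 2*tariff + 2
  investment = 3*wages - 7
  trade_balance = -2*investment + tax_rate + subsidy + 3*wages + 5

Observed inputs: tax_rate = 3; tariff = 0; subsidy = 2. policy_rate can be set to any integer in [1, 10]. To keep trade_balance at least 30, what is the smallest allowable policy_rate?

Substituting into the wages equation gives wages = -policy_rate + 2.
Substituting into the investment equation gives investment = -3*policy_rate - 1.
This gives trade_balance = 3*policy_rate + 18.
Require 3*policy_rate + 18 ≥ 30, so policy_rate ≥ 4.
The smallest integer in [1, 10] satisfying this is 4.

policy_rate = 4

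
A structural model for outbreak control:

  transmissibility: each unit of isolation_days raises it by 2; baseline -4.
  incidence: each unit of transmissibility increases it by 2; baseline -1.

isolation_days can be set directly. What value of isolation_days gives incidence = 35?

isolation_days = 11

Substituting into the incidence equation gives incidence = 4*isolation_days - 9.
Solve 4*isolation_days - 9 = 35: isolation_days = (35 + 9) / 4 = 11.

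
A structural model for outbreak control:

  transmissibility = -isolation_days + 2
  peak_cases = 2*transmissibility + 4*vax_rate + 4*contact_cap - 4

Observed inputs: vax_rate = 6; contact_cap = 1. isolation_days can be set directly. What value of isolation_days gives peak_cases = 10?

isolation_days = 9

Substituting into the peak_cases equation gives peak_cases = -2*isolation_days + 28.
Solve -2*isolation_days + 28 = 10: isolation_days = (10 - 28) / -2 = 9.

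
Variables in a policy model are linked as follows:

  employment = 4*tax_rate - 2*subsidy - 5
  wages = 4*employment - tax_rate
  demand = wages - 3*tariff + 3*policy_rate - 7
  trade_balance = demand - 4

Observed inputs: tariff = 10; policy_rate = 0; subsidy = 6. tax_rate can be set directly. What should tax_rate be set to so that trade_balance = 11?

Substituting into the employment equation gives employment = 4*tax_rate - 17.
This gives wages = 15*tax_rate - 68.
This gives demand = 15*tax_rate - 105.
Substituting into the trade_balance equation gives trade_balance = 15*tax_rate - 109.
Solve 15*tax_rate - 109 = 11: tax_rate = (11 + 109) / 15 = 8.

tax_rate = 8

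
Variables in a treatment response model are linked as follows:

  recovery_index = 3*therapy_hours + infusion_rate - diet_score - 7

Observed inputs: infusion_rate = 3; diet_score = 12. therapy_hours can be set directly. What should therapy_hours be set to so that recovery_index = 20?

Substituting into the recovery_index equation gives recovery_index = 3*therapy_hours - 16.
Solve 3*therapy_hours - 16 = 20: therapy_hours = (20 + 16) / 3 = 12.

therapy_hours = 12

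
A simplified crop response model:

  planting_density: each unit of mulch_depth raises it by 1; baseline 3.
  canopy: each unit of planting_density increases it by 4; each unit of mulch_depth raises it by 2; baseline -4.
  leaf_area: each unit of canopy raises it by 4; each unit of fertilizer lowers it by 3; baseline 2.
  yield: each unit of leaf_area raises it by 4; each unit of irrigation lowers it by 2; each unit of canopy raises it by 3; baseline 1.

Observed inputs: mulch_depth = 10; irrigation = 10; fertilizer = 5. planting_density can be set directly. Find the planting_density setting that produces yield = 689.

Intervening on planting_density fixes its value directly, overriding its dependence on mulch_depth.
Substituting into the canopy equation gives canopy = 4*planting_density + 16.
Substituting into the leaf_area equation gives leaf_area = 16*planting_density + 51.
Substituting into the yield equation gives yield = 76*planting_density + 233.
Solve 76*planting_density + 233 = 689: planting_density = (689 - 233) / 76 = 6.

planting_density = 6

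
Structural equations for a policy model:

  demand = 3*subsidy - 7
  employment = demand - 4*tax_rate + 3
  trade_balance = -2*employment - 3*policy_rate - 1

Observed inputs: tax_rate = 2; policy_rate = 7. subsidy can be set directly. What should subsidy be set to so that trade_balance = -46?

Substituting into the employment equation gives employment = 3*subsidy - 12.
trade_balance becomes -6*subsidy + 2.
Solve -6*subsidy + 2 = -46: subsidy = (-46 - 2) / -6 = 8.

subsidy = 8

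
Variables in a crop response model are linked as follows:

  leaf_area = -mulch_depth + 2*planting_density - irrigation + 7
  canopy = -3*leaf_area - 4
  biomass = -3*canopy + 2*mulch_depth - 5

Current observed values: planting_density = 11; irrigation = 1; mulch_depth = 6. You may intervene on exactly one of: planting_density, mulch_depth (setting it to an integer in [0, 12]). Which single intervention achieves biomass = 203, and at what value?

Intervening on planting_density: biomass = 18*planting_density + 19. Reaching 203 requires planting_density = 92/9, not an integer.
Intervening on mulch_depth: with other inputs at their observed values, biomass = -7*mulch_depth + 259. Solving for 203 gives mulch_depth = 8, within [0, 12].

set mulch_depth = 8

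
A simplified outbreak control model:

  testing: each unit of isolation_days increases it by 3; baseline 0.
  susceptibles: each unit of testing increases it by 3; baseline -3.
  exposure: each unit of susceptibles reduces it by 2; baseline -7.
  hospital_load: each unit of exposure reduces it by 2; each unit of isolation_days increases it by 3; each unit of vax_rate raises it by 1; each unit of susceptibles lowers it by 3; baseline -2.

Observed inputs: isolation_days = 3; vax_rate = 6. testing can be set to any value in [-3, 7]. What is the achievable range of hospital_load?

Intervening on testing fixes its value directly, overriding its dependence on isolation_days.
Substituting into the exposure equation gives exposure = -6*testing - 1.
Substituting into the hospital_load equation gives hospital_load = 3*testing + 24.
Linear in testing, so extremes are at the endpoints: testing = -3 gives hospital_load = 15; testing = 7 gives hospital_load = 45.

15 to 45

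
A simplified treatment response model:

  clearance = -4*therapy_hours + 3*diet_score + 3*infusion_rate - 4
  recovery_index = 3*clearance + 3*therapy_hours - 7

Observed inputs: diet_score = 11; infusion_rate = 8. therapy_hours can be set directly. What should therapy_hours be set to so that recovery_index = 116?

therapy_hours = 4

Substituting into the clearance equation gives clearance = -4*therapy_hours + 53.
So recovery_index = -9*therapy_hours + 152.
Solve -9*therapy_hours + 152 = 116: therapy_hours = (116 - 152) / -9 = 4.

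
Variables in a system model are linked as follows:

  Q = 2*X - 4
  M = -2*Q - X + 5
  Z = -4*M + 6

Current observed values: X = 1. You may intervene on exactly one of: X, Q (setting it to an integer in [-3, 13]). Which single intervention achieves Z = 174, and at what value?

Intervening on X: with other inputs at their observed values, Z = 20*X - 46. Solving for 174 gives X = 11, within [-3, 13].
Intervening on Q: Z = 8*Q - 10. Reaching 174 requires Q = 23, outside [-3, 13].

set X = 11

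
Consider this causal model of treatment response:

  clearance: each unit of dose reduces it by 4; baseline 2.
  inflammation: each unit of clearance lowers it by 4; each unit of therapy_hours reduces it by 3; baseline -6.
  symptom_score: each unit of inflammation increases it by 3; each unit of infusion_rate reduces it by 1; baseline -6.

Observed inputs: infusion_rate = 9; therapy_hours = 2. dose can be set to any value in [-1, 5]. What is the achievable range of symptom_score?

Substituting into the inflammation equation gives inflammation = 16*dose - 20.
symptom_score becomes 48*dose - 75.
Linear in dose, so extremes are at the endpoints: dose = -1 gives symptom_score = -123; dose = 5 gives symptom_score = 165.

-123 to 165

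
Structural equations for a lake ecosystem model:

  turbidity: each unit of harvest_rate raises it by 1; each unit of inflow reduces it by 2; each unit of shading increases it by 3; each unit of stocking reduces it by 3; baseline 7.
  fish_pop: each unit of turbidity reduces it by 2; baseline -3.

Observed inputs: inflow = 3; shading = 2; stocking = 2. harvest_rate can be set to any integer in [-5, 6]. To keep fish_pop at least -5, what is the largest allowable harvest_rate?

harvest_rate = 0

Substituting into the turbidity equation gives turbidity = harvest_rate + 1.
Substituting into the fish_pop equation gives fish_pop = -2*harvest_rate - 5.
Require -2*harvest_rate - 5 ≥ -5, so harvest_rate ≤ 0.
The largest integer in [-5, 6] satisfying this is 0.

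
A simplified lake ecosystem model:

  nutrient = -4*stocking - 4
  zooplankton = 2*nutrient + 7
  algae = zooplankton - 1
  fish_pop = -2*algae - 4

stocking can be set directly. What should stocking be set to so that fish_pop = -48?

stocking = -3

Substituting into the zooplankton equation gives zooplankton = -8*stocking - 1.
Substituting into the algae equation gives algae = -8*stocking - 2.
So fish_pop = 16*stocking.
Solve 16*stocking = -48: stocking = -48 / 16 = -3.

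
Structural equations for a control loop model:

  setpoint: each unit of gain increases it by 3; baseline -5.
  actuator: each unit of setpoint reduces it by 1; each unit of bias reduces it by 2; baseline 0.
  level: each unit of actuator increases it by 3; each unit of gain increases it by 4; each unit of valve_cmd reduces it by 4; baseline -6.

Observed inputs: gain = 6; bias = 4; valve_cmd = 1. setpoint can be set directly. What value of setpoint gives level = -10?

setpoint = 0

Intervening on setpoint fixes its value directly, overriding its dependence on gain.
Substituting into the actuator equation gives actuator = -setpoint - 8.
Substituting into the level equation gives level = -3*setpoint - 10.
Solve -3*setpoint - 10 = -10: setpoint = (-10 + 10) / -3 = 0.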